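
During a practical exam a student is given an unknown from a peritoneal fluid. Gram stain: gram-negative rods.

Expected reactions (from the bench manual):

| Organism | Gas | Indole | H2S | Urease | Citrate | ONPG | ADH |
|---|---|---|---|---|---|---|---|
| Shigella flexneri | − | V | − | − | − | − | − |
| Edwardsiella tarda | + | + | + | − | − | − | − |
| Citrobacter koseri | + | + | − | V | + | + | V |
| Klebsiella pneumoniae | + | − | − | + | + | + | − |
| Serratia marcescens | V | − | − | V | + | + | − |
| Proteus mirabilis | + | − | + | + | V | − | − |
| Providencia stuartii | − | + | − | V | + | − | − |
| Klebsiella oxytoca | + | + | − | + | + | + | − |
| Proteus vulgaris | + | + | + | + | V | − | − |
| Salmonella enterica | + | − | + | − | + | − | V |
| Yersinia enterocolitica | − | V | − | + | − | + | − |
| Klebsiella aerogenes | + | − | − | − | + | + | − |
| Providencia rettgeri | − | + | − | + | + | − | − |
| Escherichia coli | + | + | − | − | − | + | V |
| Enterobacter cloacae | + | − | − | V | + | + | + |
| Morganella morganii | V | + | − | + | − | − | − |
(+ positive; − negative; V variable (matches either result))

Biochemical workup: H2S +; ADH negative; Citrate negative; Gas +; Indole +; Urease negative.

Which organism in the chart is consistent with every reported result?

ADH −: excludes Enterobacter cloacae — 15 left.
Citrate −: excludes 8 organisms — 7 left.
Gas +: excludes Shigella flexneri, Yersinia enterocolitica — 5 left.
Indole +: excludes Proteus mirabilis — 4 left.
H2S +: excludes Escherichia coli, Morganella morganii — 2 left.
Urease −: excludes Proteus vulgaris — 1 left.

Edwardsiella tarda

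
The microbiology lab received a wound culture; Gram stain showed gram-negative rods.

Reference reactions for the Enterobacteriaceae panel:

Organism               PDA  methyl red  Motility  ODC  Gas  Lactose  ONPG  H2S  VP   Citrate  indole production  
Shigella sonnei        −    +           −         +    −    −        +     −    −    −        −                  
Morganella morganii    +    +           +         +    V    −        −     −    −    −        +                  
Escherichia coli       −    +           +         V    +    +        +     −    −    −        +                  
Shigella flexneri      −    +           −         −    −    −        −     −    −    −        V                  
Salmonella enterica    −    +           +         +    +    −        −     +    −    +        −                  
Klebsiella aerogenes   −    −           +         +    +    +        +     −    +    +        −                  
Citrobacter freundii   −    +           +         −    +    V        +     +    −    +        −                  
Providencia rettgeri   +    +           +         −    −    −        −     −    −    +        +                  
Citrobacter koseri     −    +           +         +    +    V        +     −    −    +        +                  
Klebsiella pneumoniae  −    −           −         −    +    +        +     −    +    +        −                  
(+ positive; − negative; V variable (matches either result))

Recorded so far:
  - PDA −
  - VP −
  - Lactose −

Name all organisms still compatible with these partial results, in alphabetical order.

Citrobacter freundii, Citrobacter koseri, Salmonella enterica, Shigella flexneri, Shigella sonnei

PDA −: excludes Morganella morganii, Providencia rettgeri — 8 left.
Lactose −: excludes Escherichia coli, Klebsiella aerogenes, Klebsiella pneumoniae — 5 left.
VP −: all 5 remaining candidates are consistent.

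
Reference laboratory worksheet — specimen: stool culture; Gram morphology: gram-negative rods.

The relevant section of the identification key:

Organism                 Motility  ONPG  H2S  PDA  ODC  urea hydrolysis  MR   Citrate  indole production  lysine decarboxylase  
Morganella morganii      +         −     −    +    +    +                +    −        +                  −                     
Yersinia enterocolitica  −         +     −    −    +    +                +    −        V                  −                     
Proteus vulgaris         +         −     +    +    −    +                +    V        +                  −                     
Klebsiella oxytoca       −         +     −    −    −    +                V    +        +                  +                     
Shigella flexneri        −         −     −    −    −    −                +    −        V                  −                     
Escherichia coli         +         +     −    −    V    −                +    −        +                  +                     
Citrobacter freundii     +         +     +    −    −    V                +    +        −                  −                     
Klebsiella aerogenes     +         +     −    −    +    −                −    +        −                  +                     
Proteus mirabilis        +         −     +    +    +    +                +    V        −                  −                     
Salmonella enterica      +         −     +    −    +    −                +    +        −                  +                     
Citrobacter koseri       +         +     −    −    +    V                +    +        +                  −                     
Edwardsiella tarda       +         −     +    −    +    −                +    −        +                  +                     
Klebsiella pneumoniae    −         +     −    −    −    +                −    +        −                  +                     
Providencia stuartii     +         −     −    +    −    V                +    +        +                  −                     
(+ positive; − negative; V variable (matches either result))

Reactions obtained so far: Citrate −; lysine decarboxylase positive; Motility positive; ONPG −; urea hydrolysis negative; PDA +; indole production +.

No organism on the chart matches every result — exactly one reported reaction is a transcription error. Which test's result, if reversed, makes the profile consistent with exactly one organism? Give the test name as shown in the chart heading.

PDA

As reported, no row in the chart matches all 7 reactions.
Reversing ONPG → still no organism matches.
Reversing Motility → still no organism matches.
Reversing indole production → still no organism matches.
Reversing PDA (to −) → unique match: Edwardsiella tarda.
Reversing urea hydrolysis → still no organism matches.
Reversing lysine decarboxylase → still no organism matches.
Reversing Citrate → still no organism matches.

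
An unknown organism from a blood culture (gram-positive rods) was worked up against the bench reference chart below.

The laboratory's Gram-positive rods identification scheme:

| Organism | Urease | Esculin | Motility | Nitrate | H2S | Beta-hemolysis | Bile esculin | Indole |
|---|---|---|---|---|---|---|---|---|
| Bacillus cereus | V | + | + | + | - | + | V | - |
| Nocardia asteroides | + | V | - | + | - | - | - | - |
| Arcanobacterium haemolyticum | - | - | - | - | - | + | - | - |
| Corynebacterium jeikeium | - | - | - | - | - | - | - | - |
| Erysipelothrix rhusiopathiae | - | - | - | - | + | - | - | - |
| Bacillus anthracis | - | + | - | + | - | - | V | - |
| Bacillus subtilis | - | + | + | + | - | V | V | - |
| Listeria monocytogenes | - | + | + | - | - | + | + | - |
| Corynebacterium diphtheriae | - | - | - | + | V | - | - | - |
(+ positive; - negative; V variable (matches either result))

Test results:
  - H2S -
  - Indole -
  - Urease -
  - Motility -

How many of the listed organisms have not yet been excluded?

4

Urease -: excludes Nocardia asteroides — 8 left.
H2S -: excludes Erysipelothrix rhusiopathiae — 7 left.
Indole -: all 7 remaining candidates are consistent.
Motility -: excludes Bacillus cereus, Bacillus subtilis, Listeria monocytogenes — 4 left.
Still consistent: Arcanobacterium haemolyticum, Bacillus anthracis, Corynebacterium diphtheriae, Corynebacterium jeikeium.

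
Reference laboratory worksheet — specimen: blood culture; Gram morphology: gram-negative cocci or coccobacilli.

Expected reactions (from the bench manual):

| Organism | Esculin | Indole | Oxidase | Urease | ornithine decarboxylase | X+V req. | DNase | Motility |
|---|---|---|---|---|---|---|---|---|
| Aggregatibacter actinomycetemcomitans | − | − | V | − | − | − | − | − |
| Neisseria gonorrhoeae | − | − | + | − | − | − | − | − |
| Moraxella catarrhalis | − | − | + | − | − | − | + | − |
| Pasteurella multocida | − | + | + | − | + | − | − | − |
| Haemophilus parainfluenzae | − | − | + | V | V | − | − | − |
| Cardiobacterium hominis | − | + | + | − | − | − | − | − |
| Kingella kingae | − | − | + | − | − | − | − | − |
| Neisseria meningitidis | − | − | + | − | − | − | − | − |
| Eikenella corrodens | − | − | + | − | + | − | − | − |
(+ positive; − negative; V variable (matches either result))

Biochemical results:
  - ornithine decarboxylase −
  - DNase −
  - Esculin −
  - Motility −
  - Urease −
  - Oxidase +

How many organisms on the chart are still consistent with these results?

ornithine decarboxylase −: excludes Pasteurella multocida, Eikenella corrodens — 7 left.
Urease −: all 7 remaining candidates are consistent.
Motility −: all 7 remaining candidates are consistent.
Esculin −: all 7 remaining candidates are consistent.
Oxidase +: all 7 remaining candidates are consistent.
DNase −: excludes Moraxella catarrhalis — 6 left.
Still consistent: Aggregatibacter actinomycetemcomitans, Cardiobacterium hominis, Haemophilus parainfluenzae, Kingella kingae, Neisseria gonorrhoeae, Neisseria meningitidis.

6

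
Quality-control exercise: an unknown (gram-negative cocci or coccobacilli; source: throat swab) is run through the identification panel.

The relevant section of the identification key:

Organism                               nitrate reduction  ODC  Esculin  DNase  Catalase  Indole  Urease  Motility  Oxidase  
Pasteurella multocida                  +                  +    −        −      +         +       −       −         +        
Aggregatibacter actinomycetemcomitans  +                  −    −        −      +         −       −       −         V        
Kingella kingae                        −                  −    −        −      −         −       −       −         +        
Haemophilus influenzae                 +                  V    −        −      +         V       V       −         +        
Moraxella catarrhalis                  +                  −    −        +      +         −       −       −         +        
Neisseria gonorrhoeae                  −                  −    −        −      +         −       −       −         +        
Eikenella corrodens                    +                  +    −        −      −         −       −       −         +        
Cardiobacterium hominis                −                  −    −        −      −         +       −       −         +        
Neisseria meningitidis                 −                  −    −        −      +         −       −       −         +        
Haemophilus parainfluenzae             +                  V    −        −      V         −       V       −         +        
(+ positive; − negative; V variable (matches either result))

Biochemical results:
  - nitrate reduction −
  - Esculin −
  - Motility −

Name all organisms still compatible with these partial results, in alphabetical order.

Esculin −: all 10 remaining candidates are consistent.
Motility −: all 10 remaining candidates are consistent.
nitrate reduction −: excludes 6 organisms — 4 left.

Cardiobacterium hominis, Kingella kingae, Neisseria gonorrhoeae, Neisseria meningitidis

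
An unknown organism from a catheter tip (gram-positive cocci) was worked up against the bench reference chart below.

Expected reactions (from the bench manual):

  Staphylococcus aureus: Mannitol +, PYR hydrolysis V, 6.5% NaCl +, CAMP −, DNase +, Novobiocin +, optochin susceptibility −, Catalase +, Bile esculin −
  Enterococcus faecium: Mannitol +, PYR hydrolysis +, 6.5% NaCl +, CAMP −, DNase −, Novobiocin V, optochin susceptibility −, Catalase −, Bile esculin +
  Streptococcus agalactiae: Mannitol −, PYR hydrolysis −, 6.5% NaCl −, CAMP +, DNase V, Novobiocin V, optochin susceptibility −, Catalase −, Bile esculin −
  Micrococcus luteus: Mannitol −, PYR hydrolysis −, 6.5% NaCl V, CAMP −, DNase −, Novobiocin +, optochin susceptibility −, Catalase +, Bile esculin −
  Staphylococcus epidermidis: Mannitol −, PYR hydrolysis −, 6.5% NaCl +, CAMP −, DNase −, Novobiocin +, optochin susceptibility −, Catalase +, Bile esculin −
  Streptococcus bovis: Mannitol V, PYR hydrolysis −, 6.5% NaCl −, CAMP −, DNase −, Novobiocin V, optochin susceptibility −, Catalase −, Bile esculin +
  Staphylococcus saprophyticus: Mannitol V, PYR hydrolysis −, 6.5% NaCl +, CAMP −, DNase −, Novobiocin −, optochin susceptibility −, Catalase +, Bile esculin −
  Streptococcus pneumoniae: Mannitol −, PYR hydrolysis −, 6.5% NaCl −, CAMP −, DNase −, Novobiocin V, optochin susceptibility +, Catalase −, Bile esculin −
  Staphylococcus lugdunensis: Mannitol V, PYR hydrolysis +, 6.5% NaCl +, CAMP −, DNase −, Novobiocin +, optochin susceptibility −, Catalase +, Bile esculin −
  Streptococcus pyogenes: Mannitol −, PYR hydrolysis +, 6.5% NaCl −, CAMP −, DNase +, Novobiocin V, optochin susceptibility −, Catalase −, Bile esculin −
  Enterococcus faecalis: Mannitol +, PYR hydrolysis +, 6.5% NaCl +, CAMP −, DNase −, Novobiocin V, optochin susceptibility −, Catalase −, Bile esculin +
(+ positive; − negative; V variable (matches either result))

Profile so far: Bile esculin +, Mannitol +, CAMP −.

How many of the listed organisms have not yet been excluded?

3

Mannitol +: excludes 5 organisms — 6 left.
CAMP −: all 6 remaining candidates are consistent.
Bile esculin +: excludes Staphylococcus aureus, Staphylococcus saprophyticus, Staphylococcus lugdunensis — 3 left.
Still consistent: Enterococcus faecalis, Enterococcus faecium, Streptococcus bovis.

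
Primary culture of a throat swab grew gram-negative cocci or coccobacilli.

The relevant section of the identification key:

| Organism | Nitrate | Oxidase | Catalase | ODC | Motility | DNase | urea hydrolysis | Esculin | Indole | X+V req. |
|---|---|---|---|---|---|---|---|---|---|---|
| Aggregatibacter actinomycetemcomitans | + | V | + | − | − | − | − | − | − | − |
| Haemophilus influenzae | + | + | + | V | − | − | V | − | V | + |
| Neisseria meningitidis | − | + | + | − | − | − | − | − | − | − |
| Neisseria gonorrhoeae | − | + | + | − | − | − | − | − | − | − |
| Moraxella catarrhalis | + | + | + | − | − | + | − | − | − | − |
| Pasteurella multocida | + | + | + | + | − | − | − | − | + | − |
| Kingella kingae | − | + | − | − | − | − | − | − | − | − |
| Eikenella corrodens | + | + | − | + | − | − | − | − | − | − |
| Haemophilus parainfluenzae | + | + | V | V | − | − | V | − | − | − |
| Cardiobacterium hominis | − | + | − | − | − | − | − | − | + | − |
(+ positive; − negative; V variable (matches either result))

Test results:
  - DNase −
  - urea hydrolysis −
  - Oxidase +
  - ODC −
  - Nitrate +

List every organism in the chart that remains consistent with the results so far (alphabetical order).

urea hydrolysis −: all 10 remaining candidates are consistent.
ODC −: excludes Pasteurella multocida, Eikenella corrodens — 8 left.
Oxidase +: all 8 remaining candidates are consistent.
DNase −: excludes Moraxella catarrhalis — 7 left.
Nitrate +: excludes Neisseria meningitidis, Neisseria gonorrhoeae, Kingella kingae, Cardiobacterium hominis — 3 left.

Aggregatibacter actinomycetemcomitans, Haemophilus influenzae, Haemophilus parainfluenzae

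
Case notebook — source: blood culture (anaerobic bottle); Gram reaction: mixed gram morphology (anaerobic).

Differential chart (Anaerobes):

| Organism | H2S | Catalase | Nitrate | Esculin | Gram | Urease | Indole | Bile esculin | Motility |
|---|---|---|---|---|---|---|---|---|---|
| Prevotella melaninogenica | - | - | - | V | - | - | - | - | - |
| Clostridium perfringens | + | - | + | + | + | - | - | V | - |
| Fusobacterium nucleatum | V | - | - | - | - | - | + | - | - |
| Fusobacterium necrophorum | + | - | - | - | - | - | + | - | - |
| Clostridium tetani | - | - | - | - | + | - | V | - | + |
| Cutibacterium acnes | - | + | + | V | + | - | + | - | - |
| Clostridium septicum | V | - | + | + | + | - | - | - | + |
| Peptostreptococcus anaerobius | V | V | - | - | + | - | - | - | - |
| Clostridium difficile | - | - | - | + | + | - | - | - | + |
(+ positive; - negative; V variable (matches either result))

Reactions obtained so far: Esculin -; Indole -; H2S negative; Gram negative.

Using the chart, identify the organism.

Gram -: excludes 6 organisms — 3 left.
H2S -: excludes Fusobacterium necrophorum — 2 left.
Indole -: excludes Fusobacterium nucleatum — 1 left.
Esculin -: the one remaining candidate is consistent.

Prevotella melaninogenica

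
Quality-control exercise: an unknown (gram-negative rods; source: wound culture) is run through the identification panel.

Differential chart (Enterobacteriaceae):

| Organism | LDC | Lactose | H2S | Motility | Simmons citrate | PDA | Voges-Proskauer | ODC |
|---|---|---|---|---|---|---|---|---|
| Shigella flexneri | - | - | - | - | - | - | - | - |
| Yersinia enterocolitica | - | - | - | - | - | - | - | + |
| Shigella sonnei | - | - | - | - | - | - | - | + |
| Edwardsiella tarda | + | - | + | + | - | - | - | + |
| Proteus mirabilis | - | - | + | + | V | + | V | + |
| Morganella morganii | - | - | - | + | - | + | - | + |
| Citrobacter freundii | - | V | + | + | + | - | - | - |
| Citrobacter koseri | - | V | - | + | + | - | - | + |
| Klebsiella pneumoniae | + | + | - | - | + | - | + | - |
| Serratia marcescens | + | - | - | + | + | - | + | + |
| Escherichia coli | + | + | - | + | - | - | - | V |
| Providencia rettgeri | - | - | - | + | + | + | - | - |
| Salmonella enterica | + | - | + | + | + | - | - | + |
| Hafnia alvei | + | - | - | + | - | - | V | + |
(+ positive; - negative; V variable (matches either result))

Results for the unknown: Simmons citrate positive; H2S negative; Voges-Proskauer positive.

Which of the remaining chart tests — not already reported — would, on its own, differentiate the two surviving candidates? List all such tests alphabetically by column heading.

H2S -: excludes Edwardsiella tarda, Proteus mirabilis, Citrobacter freundii, Salmonella enterica — 10 left.
Voges-Proskauer +: excludes 7 organisms — 3 left.
Simmons citrate +: excludes Hafnia alvei — 2 left.
Two candidates remain: Klebsiella pneumoniae and Serratia marcescens.
  LDC: + vs + — same for both, does not separate.
  Lactose: Klebsiella pneumoniae +, Serratia marcescens - — discriminates.
  Motility: Klebsiella pneumoniae -, Serratia marcescens + — discriminates.
  PDA: - vs - — same for both, does not separate.
  ODC: Klebsiella pneumoniae -, Serratia marcescens + — discriminates.

Lactose, Motility, ODC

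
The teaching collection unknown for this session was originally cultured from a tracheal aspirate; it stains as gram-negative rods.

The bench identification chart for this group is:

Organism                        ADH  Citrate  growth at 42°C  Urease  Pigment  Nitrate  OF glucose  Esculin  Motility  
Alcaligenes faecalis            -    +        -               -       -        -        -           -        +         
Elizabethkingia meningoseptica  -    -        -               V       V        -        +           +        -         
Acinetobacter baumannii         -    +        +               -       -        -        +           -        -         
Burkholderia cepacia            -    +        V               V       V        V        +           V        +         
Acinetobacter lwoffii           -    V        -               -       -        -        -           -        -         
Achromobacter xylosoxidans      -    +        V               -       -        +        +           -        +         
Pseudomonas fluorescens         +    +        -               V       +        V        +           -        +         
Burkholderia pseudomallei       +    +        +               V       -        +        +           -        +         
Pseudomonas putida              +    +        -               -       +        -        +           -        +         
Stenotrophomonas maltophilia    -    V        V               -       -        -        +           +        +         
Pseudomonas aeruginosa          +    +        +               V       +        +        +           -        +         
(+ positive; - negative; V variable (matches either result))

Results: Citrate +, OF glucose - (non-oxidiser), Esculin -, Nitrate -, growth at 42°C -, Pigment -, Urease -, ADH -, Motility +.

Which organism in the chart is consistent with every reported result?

Alcaligenes faecalis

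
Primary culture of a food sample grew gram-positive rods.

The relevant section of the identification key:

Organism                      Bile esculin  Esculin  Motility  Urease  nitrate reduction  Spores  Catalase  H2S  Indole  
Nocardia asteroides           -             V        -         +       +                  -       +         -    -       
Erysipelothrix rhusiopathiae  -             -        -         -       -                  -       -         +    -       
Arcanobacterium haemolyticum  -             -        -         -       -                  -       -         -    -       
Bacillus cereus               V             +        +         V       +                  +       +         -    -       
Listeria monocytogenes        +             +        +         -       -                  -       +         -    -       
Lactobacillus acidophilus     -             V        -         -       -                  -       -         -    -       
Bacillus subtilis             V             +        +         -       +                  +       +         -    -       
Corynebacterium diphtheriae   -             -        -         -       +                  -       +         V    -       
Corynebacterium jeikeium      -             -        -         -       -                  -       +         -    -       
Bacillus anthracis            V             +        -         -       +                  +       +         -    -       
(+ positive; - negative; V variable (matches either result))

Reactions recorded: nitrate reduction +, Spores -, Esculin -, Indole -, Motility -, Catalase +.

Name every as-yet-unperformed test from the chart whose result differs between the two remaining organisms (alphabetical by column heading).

Catalase +: excludes Erysipelothrix rhusiopathiae, Arcanobacterium haemolyticum, Lactobacillus acidophilus — 7 left.
Indole -: all 7 remaining candidates are consistent.
Motility -: excludes Bacillus cereus, Listeria monocytogenes, Bacillus subtilis — 4 left.
Esculin -: excludes Bacillus anthracis — 3 left.
Spores -: all 3 remaining candidates are consistent.
nitrate reduction +: excludes Corynebacterium jeikeium — 2 left.
Two candidates remain: Corynebacterium diphtheriae and Nocardia asteroides.
  Bile esculin: - vs - — same for both, does not separate.
  Urease: Corynebacterium diphtheriae -, Nocardia asteroides + — discriminates.
  H2S: V vs - — variable for at least one, does not separate.

Urease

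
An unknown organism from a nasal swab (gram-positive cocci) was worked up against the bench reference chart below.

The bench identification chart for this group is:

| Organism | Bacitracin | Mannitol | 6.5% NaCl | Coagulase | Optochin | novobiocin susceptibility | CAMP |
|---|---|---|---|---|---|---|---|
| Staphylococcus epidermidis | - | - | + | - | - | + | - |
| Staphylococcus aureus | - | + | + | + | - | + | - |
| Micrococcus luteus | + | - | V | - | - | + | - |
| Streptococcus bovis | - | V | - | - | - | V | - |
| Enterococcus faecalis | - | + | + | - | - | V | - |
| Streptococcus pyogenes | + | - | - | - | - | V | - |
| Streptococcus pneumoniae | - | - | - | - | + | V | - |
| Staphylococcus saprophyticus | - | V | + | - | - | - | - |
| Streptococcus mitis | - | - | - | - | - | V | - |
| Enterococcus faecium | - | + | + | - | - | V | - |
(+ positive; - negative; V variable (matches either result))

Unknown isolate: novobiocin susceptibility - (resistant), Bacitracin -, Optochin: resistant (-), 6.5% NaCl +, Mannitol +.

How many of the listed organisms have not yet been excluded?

3

Mannitol +: excludes 5 organisms — 5 left.
6.5% NaCl +: excludes Streptococcus bovis — 4 left.
Bacitracin -: all 4 remaining candidates are consistent.
Optochin -: all 4 remaining candidates are consistent.
novobiocin susceptibility -: excludes Staphylococcus aureus — 3 left.
Still consistent: Enterococcus faecalis, Enterococcus faecium, Staphylococcus saprophyticus.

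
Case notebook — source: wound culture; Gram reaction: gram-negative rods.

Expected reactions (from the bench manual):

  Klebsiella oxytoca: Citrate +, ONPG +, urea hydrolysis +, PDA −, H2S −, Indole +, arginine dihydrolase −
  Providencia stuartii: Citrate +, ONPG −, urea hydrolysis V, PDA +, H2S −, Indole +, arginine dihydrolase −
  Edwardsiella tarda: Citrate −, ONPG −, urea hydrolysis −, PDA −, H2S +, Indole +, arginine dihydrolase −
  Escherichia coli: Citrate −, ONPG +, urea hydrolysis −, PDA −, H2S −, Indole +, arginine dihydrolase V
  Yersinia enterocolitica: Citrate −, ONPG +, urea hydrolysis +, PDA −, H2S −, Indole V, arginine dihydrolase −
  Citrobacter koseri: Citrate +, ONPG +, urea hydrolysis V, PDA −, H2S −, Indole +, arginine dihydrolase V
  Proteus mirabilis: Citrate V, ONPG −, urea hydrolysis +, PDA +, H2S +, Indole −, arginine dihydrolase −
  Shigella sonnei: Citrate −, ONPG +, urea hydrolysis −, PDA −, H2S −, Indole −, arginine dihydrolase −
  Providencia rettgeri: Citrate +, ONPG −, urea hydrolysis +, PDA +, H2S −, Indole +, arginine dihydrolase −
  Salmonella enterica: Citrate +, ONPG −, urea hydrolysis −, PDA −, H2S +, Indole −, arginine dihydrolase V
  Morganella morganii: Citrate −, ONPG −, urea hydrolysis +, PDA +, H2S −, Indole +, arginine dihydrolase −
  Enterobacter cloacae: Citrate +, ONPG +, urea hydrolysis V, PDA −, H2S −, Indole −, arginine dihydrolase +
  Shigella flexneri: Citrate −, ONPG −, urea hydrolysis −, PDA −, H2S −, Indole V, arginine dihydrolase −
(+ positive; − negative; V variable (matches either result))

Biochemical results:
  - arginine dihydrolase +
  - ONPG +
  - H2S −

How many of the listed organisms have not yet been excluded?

3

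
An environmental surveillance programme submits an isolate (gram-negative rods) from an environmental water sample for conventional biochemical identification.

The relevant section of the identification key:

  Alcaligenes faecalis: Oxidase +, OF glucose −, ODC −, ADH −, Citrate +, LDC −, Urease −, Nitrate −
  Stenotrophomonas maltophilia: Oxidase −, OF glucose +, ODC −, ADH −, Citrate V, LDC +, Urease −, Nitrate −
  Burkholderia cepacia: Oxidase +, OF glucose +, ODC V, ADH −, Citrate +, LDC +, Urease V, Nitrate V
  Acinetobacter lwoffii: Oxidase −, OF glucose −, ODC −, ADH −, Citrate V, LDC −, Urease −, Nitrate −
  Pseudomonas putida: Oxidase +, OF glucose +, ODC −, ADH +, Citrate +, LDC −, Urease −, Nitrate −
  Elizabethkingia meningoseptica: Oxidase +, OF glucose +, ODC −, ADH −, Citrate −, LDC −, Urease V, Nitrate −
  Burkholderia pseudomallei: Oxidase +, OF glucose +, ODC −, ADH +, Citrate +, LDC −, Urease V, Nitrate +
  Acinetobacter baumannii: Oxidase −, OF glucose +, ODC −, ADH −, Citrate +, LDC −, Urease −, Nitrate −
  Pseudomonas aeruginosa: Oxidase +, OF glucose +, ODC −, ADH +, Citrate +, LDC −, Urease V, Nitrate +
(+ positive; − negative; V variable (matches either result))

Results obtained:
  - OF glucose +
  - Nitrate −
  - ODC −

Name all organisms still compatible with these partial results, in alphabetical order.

ODC −: all 9 remaining candidates are consistent.
Nitrate −: excludes Burkholderia pseudomallei, Pseudomonas aeruginosa — 7 left.
OF glucose +: excludes Alcaligenes faecalis, Acinetobacter lwoffii — 5 left.

Acinetobacter baumannii, Burkholderia cepacia, Elizabethkingia meningoseptica, Pseudomonas putida, Stenotrophomonas maltophilia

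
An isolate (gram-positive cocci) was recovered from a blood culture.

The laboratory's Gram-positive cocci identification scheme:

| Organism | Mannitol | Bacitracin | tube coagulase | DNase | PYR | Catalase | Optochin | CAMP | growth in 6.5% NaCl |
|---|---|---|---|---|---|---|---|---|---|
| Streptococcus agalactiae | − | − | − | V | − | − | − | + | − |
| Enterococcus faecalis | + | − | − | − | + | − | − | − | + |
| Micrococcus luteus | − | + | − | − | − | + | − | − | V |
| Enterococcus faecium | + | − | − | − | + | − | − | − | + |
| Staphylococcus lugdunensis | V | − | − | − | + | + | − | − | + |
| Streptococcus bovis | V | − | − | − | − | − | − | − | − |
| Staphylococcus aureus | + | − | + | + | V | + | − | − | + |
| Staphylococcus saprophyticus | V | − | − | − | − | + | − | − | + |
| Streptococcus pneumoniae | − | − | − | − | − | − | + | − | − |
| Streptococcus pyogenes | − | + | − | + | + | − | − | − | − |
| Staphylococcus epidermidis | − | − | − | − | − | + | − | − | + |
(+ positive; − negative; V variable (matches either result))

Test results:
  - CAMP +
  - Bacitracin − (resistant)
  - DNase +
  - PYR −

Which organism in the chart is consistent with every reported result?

Streptococcus agalactiae

DNase +: excludes 8 organisms — 3 left.
CAMP +: excludes Staphylococcus aureus, Streptococcus pyogenes — 1 left.
Bacitracin −: the one remaining candidate is consistent.
PYR −: the one remaining candidate is consistent.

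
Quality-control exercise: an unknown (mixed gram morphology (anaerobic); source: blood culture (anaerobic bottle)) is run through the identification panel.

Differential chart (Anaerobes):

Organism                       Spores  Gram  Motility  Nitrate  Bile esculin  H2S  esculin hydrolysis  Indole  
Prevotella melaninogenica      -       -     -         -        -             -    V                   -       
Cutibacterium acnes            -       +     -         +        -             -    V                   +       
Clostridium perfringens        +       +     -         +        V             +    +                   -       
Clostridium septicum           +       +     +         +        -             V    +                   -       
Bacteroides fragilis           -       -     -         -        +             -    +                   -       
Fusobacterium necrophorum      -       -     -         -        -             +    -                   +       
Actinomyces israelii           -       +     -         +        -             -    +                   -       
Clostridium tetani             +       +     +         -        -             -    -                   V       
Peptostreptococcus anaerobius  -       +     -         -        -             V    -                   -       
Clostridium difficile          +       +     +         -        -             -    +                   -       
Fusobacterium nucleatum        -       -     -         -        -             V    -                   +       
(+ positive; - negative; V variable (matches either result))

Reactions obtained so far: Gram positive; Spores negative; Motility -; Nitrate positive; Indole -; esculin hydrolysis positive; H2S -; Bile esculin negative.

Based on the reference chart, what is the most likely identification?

Actinomyces israelii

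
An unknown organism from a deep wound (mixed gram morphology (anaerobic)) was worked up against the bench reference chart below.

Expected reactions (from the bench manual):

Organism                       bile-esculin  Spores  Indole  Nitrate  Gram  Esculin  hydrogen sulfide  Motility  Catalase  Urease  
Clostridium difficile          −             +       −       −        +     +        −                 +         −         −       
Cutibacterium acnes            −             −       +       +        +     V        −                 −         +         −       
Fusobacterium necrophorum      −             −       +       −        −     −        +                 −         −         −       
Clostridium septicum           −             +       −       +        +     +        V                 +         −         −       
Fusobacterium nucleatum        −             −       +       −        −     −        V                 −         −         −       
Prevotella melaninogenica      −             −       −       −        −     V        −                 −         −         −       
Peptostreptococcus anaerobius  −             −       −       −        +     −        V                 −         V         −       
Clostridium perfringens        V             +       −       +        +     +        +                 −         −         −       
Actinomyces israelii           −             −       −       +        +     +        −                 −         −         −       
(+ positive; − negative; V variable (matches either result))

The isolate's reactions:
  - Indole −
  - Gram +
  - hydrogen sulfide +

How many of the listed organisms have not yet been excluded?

3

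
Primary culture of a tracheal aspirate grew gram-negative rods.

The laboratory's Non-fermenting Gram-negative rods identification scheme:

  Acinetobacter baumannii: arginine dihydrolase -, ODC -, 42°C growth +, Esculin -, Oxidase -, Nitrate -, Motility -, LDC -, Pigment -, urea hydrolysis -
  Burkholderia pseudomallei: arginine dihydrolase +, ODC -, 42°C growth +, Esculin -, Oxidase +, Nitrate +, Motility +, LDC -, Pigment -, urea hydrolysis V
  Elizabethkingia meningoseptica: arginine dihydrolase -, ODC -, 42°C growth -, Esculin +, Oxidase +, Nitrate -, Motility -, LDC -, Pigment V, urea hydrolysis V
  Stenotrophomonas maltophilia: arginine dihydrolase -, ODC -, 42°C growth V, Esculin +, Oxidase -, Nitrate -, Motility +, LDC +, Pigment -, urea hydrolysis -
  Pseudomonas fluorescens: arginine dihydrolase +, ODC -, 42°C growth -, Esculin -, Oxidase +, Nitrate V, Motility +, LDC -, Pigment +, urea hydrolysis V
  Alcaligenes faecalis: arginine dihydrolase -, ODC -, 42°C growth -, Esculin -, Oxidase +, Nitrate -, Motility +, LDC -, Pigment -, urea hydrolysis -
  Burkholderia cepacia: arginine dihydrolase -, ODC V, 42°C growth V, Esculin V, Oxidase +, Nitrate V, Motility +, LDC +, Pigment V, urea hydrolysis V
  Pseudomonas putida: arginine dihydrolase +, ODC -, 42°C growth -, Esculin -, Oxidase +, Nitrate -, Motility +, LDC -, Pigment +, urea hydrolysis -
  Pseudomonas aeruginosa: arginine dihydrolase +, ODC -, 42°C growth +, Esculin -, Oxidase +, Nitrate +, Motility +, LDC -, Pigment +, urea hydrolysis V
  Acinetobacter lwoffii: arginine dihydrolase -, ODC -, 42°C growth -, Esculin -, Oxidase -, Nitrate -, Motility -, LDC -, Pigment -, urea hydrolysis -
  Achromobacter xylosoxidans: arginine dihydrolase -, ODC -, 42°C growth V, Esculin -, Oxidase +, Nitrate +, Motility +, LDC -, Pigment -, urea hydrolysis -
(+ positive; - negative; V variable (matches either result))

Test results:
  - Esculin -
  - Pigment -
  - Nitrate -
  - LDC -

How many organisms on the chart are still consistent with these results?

3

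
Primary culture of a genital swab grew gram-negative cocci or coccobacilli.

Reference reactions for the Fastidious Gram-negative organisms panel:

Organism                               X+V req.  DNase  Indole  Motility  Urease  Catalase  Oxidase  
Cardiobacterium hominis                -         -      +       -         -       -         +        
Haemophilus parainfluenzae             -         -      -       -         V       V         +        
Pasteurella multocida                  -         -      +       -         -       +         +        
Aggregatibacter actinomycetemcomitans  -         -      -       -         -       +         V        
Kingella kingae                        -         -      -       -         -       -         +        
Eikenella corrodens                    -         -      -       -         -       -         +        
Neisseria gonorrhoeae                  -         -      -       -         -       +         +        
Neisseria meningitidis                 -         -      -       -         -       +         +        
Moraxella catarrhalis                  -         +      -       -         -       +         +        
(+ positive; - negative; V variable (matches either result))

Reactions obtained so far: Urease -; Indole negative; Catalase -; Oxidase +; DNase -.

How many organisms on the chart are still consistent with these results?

3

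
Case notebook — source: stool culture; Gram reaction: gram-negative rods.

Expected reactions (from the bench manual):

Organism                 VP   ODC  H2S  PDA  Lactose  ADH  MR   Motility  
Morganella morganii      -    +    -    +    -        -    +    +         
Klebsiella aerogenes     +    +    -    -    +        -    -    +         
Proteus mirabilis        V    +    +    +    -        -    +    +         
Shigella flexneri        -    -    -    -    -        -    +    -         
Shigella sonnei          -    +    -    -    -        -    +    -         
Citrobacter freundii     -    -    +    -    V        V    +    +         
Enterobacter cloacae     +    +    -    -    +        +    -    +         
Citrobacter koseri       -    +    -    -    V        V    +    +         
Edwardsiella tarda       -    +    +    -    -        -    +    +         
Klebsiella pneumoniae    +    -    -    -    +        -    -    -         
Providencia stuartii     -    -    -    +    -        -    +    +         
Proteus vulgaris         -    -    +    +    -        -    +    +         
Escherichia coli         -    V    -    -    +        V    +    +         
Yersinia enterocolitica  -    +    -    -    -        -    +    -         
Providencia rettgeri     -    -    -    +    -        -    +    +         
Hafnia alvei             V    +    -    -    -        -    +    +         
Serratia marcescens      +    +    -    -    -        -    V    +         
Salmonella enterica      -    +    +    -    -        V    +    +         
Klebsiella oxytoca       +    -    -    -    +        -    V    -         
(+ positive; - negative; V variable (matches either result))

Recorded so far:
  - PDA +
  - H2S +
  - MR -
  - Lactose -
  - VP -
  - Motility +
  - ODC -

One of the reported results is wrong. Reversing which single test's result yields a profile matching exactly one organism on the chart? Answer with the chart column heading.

MR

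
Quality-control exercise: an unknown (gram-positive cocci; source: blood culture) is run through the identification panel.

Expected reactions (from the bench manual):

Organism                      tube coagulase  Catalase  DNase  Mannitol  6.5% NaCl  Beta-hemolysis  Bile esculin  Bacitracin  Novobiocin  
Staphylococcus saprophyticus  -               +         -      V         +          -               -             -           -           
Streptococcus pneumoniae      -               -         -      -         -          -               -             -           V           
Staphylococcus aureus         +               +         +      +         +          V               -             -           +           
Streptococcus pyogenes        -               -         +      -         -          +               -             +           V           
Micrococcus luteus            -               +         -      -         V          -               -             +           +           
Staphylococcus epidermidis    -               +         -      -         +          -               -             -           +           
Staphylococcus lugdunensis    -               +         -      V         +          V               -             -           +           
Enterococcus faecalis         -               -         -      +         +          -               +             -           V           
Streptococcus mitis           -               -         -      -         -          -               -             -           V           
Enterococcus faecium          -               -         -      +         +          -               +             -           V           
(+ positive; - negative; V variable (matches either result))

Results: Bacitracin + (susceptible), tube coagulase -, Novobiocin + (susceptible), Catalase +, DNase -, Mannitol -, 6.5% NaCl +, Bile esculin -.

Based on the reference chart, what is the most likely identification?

Micrococcus luteus

tube coagulase -: excludes Staphylococcus aureus — 9 left.
DNase -: excludes Streptococcus pyogenes — 8 left.
Catalase +: excludes Streptococcus pneumoniae, Enterococcus faecalis, Streptococcus mitis, Enterococcus faecium — 4 left.
Novobiocin +: excludes Staphylococcus saprophyticus — 3 left.
Mannitol -: all 3 remaining candidates are consistent.
6.5% NaCl +: all 3 remaining candidates are consistent.
Bacitracin +: excludes Staphylococcus epidermidis, Staphylococcus lugdunensis — 1 left.
Bile esculin -: the one remaining candidate is consistent.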